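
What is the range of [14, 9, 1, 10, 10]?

13

Step 1: Identify the maximum value: max = 14
Step 2: Identify the minimum value: min = 1
Step 3: Range = max - min = 14 - 1 = 13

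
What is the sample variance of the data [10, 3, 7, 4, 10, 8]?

8.8

Step 1: Compute the mean: (10 + 3 + 7 + 4 + 10 + 8) / 6 = 7
Step 2: Compute squared deviations from the mean:
  (10 - 7)^2 = 9
  (3 - 7)^2 = 16
  (7 - 7)^2 = 0
  (4 - 7)^2 = 9
  (10 - 7)^2 = 9
  (8 - 7)^2 = 1
Step 3: Sum of squared deviations = 44
Step 4: Sample variance = 44 / 5 = 8.8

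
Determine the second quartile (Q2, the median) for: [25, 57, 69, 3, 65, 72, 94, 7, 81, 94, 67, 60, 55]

65

Step 1: Sort the data: [3, 7, 25, 55, 57, 60, 65, 67, 69, 72, 81, 94, 94]
Step 2: n = 13
Step 3: Q2 is the median. Since n is odd, it is the middle value at position 7: 65
Step 4: Q2 = 65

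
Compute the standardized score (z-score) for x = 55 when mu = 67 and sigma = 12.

-1

Step 1: Recall the z-score formula: z = (x - mu) / sigma
Step 2: Substitute values: z = (55 - 67) / 12
Step 3: z = -12 / 12 = -1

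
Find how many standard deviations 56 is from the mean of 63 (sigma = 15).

-0.4667

Step 1: Recall the z-score formula: z = (x - mu) / sigma
Step 2: Substitute values: z = (56 - 63) / 15
Step 3: z = -7 / 15 = -0.4667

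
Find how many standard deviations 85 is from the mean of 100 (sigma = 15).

-1

Step 1: Recall the z-score formula: z = (x - mu) / sigma
Step 2: Substitute values: z = (85 - 100) / 15
Step 3: z = -15 / 15 = -1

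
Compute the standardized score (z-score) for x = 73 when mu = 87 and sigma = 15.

-0.9333

Step 1: Recall the z-score formula: z = (x - mu) / sigma
Step 2: Substitute values: z = (73 - 87) / 15
Step 3: z = -14 / 15 = -0.9333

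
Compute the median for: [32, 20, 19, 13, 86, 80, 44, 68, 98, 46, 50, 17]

45

Step 1: Sort the data in ascending order: [13, 17, 19, 20, 32, 44, 46, 50, 68, 80, 86, 98]
Step 2: The number of values is n = 12.
Step 3: Since n is even, the median is the average of positions 6 and 7:
  Median = (44 + 46) / 2 = 45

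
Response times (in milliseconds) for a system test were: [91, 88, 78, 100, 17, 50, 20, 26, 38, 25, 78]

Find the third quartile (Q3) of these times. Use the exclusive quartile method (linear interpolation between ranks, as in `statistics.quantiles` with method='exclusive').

88

Step 1: Sort the data: [17, 20, 25, 26, 38, 50, 78, 78, 88, 91, 100]
Step 2: n = 11
Step 3: Using the exclusive quartile method:
  Q1 = 25
  Q2 (median) = 50
  Q3 = 88
  IQR = Q3 - Q1 = 88 - 25 = 63
Step 4: Q3 = 88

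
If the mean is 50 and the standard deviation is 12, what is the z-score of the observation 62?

1

Step 1: Recall the z-score formula: z = (x - mu) / sigma
Step 2: Substitute values: z = (62 - 50) / 12
Step 3: z = 12 / 12 = 1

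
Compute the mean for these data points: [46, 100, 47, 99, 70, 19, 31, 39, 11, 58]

52

Step 1: Sum all values: 46 + 100 + 47 + 99 + 70 + 19 + 31 + 39 + 11 + 58 = 520
Step 2: Count the number of values: n = 10
Step 3: Mean = sum / n = 520 / 10 = 52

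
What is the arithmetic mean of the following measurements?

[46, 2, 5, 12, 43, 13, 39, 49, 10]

24.3333

Step 1: Sum all values: 46 + 2 + 5 + 12 + 43 + 13 + 39 + 49 + 10 = 219
Step 2: Count the number of values: n = 9
Step 3: Mean = sum / n = 219 / 9 = 24.3333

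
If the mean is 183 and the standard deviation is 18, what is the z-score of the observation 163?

-1.1111

Step 1: Recall the z-score formula: z = (x - mu) / sigma
Step 2: Substitute values: z = (163 - 183) / 18
Step 3: z = -20 / 18 = -1.1111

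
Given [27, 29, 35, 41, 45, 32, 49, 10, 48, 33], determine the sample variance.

137.6556

Step 1: Compute the mean: (27 + 29 + 35 + 41 + 45 + 32 + 49 + 10 + 48 + 33) / 10 = 34.9
Step 2: Compute squared deviations from the mean:
  (27 - 34.9)^2 = 62.41
  (29 - 34.9)^2 = 34.81
  (35 - 34.9)^2 = 0.01
  (41 - 34.9)^2 = 37.21
  (45 - 34.9)^2 = 102.01
  (32 - 34.9)^2 = 8.41
  (49 - 34.9)^2 = 198.81
  (10 - 34.9)^2 = 620.01
  (48 - 34.9)^2 = 171.61
  (33 - 34.9)^2 = 3.61
Step 3: Sum of squared deviations = 1238.9
Step 4: Sample variance = 1238.9 / 9 = 137.6556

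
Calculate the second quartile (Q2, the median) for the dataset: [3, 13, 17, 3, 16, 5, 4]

5

Step 1: Sort the data: [3, 3, 4, 5, 13, 16, 17]
Step 2: n = 7
Step 3: Q2 is the median. Since n is odd, it is the middle value at position 4: 5
Step 4: Q2 = 5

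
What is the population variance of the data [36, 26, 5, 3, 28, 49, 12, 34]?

229.3594

Step 1: Compute the mean: (36 + 26 + 5 + 3 + 28 + 49 + 12 + 34) / 8 = 24.125
Step 2: Compute squared deviations from the mean:
  (36 - 24.125)^2 = 141.0156
  (26 - 24.125)^2 = 3.5156
  (5 - 24.125)^2 = 365.7656
  (3 - 24.125)^2 = 446.2656
  (28 - 24.125)^2 = 15.0156
  (49 - 24.125)^2 = 618.7656
  (12 - 24.125)^2 = 147.0156
  (34 - 24.125)^2 = 97.5156
Step 3: Sum of squared deviations = 1834.875
Step 4: Population variance = 1834.875 / 8 = 229.3594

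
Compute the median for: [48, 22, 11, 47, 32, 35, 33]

33

Step 1: Sort the data in ascending order: [11, 22, 32, 33, 35, 47, 48]
Step 2: The number of values is n = 7.
Step 3: Since n is odd, the median is the middle value at position 4: 33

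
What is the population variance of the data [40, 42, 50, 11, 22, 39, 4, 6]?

289.6875

Step 1: Compute the mean: (40 + 42 + 50 + 11 + 22 + 39 + 4 + 6) / 8 = 26.75
Step 2: Compute squared deviations from the mean:
  (40 - 26.75)^2 = 175.5625
  (42 - 26.75)^2 = 232.5625
  (50 - 26.75)^2 = 540.5625
  (11 - 26.75)^2 = 248.0625
  (22 - 26.75)^2 = 22.5625
  (39 - 26.75)^2 = 150.0625
  (4 - 26.75)^2 = 517.5625
  (6 - 26.75)^2 = 430.5625
Step 3: Sum of squared deviations = 2317.5
Step 4: Population variance = 2317.5 / 8 = 289.6875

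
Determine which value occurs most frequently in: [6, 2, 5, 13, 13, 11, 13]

13

Step 1: Count the frequency of each value:
  2: appears 1 time(s)
  5: appears 1 time(s)
  6: appears 1 time(s)
  11: appears 1 time(s)
  13: appears 3 time(s)
Step 2: The value 13 appears most frequently (3 times).
Step 3: Mode = 13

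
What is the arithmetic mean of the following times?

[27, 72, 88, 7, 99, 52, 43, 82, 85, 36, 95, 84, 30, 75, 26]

60.0667

Step 1: Sum all values: 27 + 72 + 88 + 7 + 99 + 52 + 43 + 82 + 85 + 36 + 95 + 84 + 30 + 75 + 26 = 901
Step 2: Count the number of values: n = 15
Step 3: Mean = sum / n = 901 / 15 = 60.0667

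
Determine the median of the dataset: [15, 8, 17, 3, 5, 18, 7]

8

Step 1: Sort the data in ascending order: [3, 5, 7, 8, 15, 17, 18]
Step 2: The number of values is n = 7.
Step 3: Since n is odd, the median is the middle value at position 4: 8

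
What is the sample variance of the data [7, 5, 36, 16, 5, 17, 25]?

134.1429

Step 1: Compute the mean: (7 + 5 + 36 + 16 + 5 + 17 + 25) / 7 = 15.8571
Step 2: Compute squared deviations from the mean:
  (7 - 15.8571)^2 = 78.449
  (5 - 15.8571)^2 = 117.8776
  (36 - 15.8571)^2 = 405.7347
  (16 - 15.8571)^2 = 0.0204
  (5 - 15.8571)^2 = 117.8776
  (17 - 15.8571)^2 = 1.3061
  (25 - 15.8571)^2 = 83.5918
Step 3: Sum of squared deviations = 804.8571
Step 4: Sample variance = 804.8571 / 6 = 134.1429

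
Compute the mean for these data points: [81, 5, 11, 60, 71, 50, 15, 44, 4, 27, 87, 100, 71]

48.1538

Step 1: Sum all values: 81 + 5 + 11 + 60 + 71 + 50 + 15 + 44 + 4 + 27 + 87 + 100 + 71 = 626
Step 2: Count the number of values: n = 13
Step 3: Mean = sum / n = 626 / 13 = 48.1538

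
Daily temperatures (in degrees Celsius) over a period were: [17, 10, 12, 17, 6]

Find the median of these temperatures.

12

Step 1: Sort the data in ascending order: [6, 10, 12, 17, 17]
Step 2: The number of values is n = 5.
Step 3: Since n is odd, the median is the middle value at position 3: 12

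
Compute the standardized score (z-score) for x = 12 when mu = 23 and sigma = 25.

-0.44

Step 1: Recall the z-score formula: z = (x - mu) / sigma
Step 2: Substitute values: z = (12 - 23) / 25
Step 3: z = -11 / 25 = -0.44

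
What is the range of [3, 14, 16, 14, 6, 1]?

15

Step 1: Identify the maximum value: max = 16
Step 2: Identify the minimum value: min = 1
Step 3: Range = max - min = 16 - 1 = 15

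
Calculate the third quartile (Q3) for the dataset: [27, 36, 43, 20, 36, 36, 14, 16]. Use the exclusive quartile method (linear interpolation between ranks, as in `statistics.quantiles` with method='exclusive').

36

Step 1: Sort the data: [14, 16, 20, 27, 36, 36, 36, 43]
Step 2: n = 8
Step 3: Using the exclusive quartile method:
  Q1 = 17
  Q2 (median) = 31.5
  Q3 = 36
  IQR = Q3 - Q1 = 36 - 17 = 19
Step 4: Q3 = 36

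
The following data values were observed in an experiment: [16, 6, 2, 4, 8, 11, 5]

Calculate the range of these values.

14

Step 1: Identify the maximum value: max = 16
Step 2: Identify the minimum value: min = 2
Step 3: Range = max - min = 16 - 2 = 14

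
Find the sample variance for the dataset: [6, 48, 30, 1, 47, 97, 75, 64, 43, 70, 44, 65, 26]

748.0897

Step 1: Compute the mean: (6 + 48 + 30 + 1 + 47 + 97 + 75 + 64 + 43 + 70 + 44 + 65 + 26) / 13 = 47.3846
Step 2: Compute squared deviations from the mean:
  (6 - 47.3846)^2 = 1712.6864
  (48 - 47.3846)^2 = 0.3787
  (30 - 47.3846)^2 = 302.2249
  (1 - 47.3846)^2 = 2151.5325
  (47 - 47.3846)^2 = 0.1479
  (97 - 47.3846)^2 = 2461.6864
  (75 - 47.3846)^2 = 762.6095
  (64 - 47.3846)^2 = 276.071
  (43 - 47.3846)^2 = 19.2249
  (70 - 47.3846)^2 = 511.4556
  (44 - 47.3846)^2 = 11.4556
  (65 - 47.3846)^2 = 310.3018
  (26 - 47.3846)^2 = 457.3018
Step 3: Sum of squared deviations = 8977.0769
Step 4: Sample variance = 8977.0769 / 12 = 748.0897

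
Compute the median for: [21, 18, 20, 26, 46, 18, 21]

21

Step 1: Sort the data in ascending order: [18, 18, 20, 21, 21, 26, 46]
Step 2: The number of values is n = 7.
Step 3: Since n is odd, the median is the middle value at position 4: 21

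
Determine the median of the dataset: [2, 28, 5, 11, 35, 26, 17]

17

Step 1: Sort the data in ascending order: [2, 5, 11, 17, 26, 28, 35]
Step 2: The number of values is n = 7.
Step 3: Since n is odd, the median is the middle value at position 4: 17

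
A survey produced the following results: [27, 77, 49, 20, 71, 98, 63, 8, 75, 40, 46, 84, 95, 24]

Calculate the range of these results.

90

Step 1: Identify the maximum value: max = 98
Step 2: Identify the minimum value: min = 8
Step 3: Range = max - min = 98 - 8 = 90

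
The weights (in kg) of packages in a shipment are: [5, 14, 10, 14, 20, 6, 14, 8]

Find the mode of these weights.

14

Step 1: Count the frequency of each value:
  5: appears 1 time(s)
  6: appears 1 time(s)
  8: appears 1 time(s)
  10: appears 1 time(s)
  14: appears 3 time(s)
  20: appears 1 time(s)
Step 2: The value 14 appears most frequently (3 times).
Step 3: Mode = 14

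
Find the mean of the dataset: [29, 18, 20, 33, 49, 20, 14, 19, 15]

24.1111

Step 1: Sum all values: 29 + 18 + 20 + 33 + 49 + 20 + 14 + 19 + 15 = 217
Step 2: Count the number of values: n = 9
Step 3: Mean = sum / n = 217 / 9 = 24.1111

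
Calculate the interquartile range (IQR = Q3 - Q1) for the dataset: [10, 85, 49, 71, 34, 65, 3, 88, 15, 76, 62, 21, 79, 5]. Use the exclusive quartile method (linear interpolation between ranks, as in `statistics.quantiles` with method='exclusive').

63

Step 1: Sort the data: [3, 5, 10, 15, 21, 34, 49, 62, 65, 71, 76, 79, 85, 88]
Step 2: n = 14
Step 3: Using the exclusive quartile method:
  Q1 = 13.75
  Q2 (median) = 55.5
  Q3 = 76.75
  IQR = Q3 - Q1 = 76.75 - 13.75 = 63
Step 4: IQR = 63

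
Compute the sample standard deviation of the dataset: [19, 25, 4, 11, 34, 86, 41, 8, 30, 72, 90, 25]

29.7366

Step 1: Compute the mean: 37.0833
Step 2: Sum of squared deviations from the mean: 9726.9167
Step 3: Sample variance = 9726.9167 / 11 = 884.2652
Step 4: Standard deviation = sqrt(884.2652) = 29.7366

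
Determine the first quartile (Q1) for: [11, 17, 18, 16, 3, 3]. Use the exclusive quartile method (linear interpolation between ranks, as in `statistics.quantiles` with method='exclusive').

3

Step 1: Sort the data: [3, 3, 11, 16, 17, 18]
Step 2: n = 6
Step 3: Using the exclusive quartile method:
  Q1 = 3
  Q2 (median) = 13.5
  Q3 = 17.25
  IQR = Q3 - Q1 = 17.25 - 3 = 14.25
Step 4: Q1 = 3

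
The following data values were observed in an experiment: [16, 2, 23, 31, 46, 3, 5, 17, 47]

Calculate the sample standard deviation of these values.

17.2731

Step 1: Compute the mean: 21.1111
Step 2: Sum of squared deviations from the mean: 2386.8889
Step 3: Sample variance = 2386.8889 / 8 = 298.3611
Step 4: Standard deviation = sqrt(298.3611) = 17.2731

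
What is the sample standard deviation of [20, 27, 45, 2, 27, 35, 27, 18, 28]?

11.8439

Step 1: Compute the mean: 25.4444
Step 2: Sum of squared deviations from the mean: 1122.2222
Step 3: Sample variance = 1122.2222 / 8 = 140.2778
Step 4: Standard deviation = sqrt(140.2778) = 11.8439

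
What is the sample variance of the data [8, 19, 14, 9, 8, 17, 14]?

19.9048

Step 1: Compute the mean: (8 + 19 + 14 + 9 + 8 + 17 + 14) / 7 = 12.7143
Step 2: Compute squared deviations from the mean:
  (8 - 12.7143)^2 = 22.2245
  (19 - 12.7143)^2 = 39.5102
  (14 - 12.7143)^2 = 1.6531
  (9 - 12.7143)^2 = 13.7959
  (8 - 12.7143)^2 = 22.2245
  (17 - 12.7143)^2 = 18.3673
  (14 - 12.7143)^2 = 1.6531
Step 3: Sum of squared deviations = 119.4286
Step 4: Sample variance = 119.4286 / 6 = 19.9048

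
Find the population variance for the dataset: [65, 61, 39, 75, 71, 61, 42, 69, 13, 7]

529.61

Step 1: Compute the mean: (65 + 61 + 39 + 75 + 71 + 61 + 42 + 69 + 13 + 7) / 10 = 50.3
Step 2: Compute squared deviations from the mean:
  (65 - 50.3)^2 = 216.09
  (61 - 50.3)^2 = 114.49
  (39 - 50.3)^2 = 127.69
  (75 - 50.3)^2 = 610.09
  (71 - 50.3)^2 = 428.49
  (61 - 50.3)^2 = 114.49
  (42 - 50.3)^2 = 68.89
  (69 - 50.3)^2 = 349.69
  (13 - 50.3)^2 = 1391.29
  (7 - 50.3)^2 = 1874.89
Step 3: Sum of squared deviations = 5296.1
Step 4: Population variance = 5296.1 / 10 = 529.61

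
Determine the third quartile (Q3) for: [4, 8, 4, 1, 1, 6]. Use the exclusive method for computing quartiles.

6.5

Step 1: Sort the data: [1, 1, 4, 4, 6, 8]
Step 2: n = 6
Step 3: Using the exclusive quartile method:
  Q1 = 1
  Q2 (median) = 4
  Q3 = 6.5
  IQR = Q3 - Q1 = 6.5 - 1 = 5.5
Step 4: Q3 = 6.5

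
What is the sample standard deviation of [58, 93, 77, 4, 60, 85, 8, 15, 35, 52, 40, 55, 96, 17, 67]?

30.3673

Step 1: Compute the mean: 50.8
Step 2: Sum of squared deviations from the mean: 12910.4
Step 3: Sample variance = 12910.4 / 14 = 922.1714
Step 4: Standard deviation = sqrt(922.1714) = 30.3673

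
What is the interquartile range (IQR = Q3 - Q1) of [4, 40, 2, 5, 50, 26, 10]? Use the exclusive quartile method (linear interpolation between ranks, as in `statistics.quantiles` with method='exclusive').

36

Step 1: Sort the data: [2, 4, 5, 10, 26, 40, 50]
Step 2: n = 7
Step 3: Using the exclusive quartile method:
  Q1 = 4
  Q2 (median) = 10
  Q3 = 40
  IQR = Q3 - Q1 = 40 - 4 = 36
Step 4: IQR = 36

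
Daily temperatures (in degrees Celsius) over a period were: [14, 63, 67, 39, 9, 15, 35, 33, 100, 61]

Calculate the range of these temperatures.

91

Step 1: Identify the maximum value: max = 100
Step 2: Identify the minimum value: min = 9
Step 3: Range = max - min = 100 - 9 = 91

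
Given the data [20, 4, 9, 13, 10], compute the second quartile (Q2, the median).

10

Step 1: Sort the data: [4, 9, 10, 13, 20]
Step 2: n = 5
Step 3: Q2 is the median. Since n is odd, it is the middle value at position 3: 10
Step 4: Q2 = 10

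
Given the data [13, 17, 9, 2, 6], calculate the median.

9

Step 1: Sort the data in ascending order: [2, 6, 9, 13, 17]
Step 2: The number of values is n = 5.
Step 3: Since n is odd, the median is the middle value at position 3: 9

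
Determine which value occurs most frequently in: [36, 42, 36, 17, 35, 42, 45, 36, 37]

36

Step 1: Count the frequency of each value:
  17: appears 1 time(s)
  35: appears 1 time(s)
  36: appears 3 time(s)
  37: appears 1 time(s)
  42: appears 2 time(s)
  45: appears 1 time(s)
Step 2: The value 36 appears most frequently (3 times).
Step 3: Mode = 36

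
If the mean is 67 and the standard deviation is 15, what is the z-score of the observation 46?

-1.4

Step 1: Recall the z-score formula: z = (x - mu) / sigma
Step 2: Substitute values: z = (46 - 67) / 15
Step 3: z = -21 / 15 = -1.4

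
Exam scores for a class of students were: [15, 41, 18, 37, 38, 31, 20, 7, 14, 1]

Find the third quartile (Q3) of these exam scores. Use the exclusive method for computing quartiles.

37.25

Step 1: Sort the data: [1, 7, 14, 15, 18, 20, 31, 37, 38, 41]
Step 2: n = 10
Step 3: Using the exclusive quartile method:
  Q1 = 12.25
  Q2 (median) = 19
  Q3 = 37.25
  IQR = Q3 - Q1 = 37.25 - 12.25 = 25
Step 4: Q3 = 37.25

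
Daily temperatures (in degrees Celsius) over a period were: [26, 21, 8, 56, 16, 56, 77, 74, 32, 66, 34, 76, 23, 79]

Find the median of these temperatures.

45

Step 1: Sort the data in ascending order: [8, 16, 21, 23, 26, 32, 34, 56, 56, 66, 74, 76, 77, 79]
Step 2: The number of values is n = 14.
Step 3: Since n is even, the median is the average of positions 7 and 8:
  Median = (34 + 56) / 2 = 45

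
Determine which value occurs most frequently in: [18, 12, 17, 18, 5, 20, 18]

18

Step 1: Count the frequency of each value:
  5: appears 1 time(s)
  12: appears 1 time(s)
  17: appears 1 time(s)
  18: appears 3 time(s)
  20: appears 1 time(s)
Step 2: The value 18 appears most frequently (3 times).
Step 3: Mode = 18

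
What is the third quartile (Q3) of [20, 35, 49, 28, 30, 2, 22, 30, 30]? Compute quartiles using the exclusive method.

32.5

Step 1: Sort the data: [2, 20, 22, 28, 30, 30, 30, 35, 49]
Step 2: n = 9
Step 3: Using the exclusive quartile method:
  Q1 = 21
  Q2 (median) = 30
  Q3 = 32.5
  IQR = Q3 - Q1 = 32.5 - 21 = 11.5
Step 4: Q3 = 32.5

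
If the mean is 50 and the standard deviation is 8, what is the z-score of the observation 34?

-2

Step 1: Recall the z-score formula: z = (x - mu) / sigma
Step 2: Substitute values: z = (34 - 50) / 8
Step 3: z = -16 / 8 = -2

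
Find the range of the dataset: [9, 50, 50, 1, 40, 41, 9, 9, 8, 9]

49

Step 1: Identify the maximum value: max = 50
Step 2: Identify the minimum value: min = 1
Step 3: Range = max - min = 50 - 1 = 49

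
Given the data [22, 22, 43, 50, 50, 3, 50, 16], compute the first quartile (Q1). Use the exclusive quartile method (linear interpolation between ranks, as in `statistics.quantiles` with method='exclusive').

17.5

Step 1: Sort the data: [3, 16, 22, 22, 43, 50, 50, 50]
Step 2: n = 8
Step 3: Using the exclusive quartile method:
  Q1 = 17.5
  Q2 (median) = 32.5
  Q3 = 50
  IQR = Q3 - Q1 = 50 - 17.5 = 32.5
Step 4: Q1 = 17.5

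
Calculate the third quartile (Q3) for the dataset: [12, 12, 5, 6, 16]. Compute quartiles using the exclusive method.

14

Step 1: Sort the data: [5, 6, 12, 12, 16]
Step 2: n = 5
Step 3: Using the exclusive quartile method:
  Q1 = 5.5
  Q2 (median) = 12
  Q3 = 14
  IQR = Q3 - Q1 = 14 - 5.5 = 8.5
Step 4: Q3 = 14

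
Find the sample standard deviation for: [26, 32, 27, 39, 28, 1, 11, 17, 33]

11.9664

Step 1: Compute the mean: 23.7778
Step 2: Sum of squared deviations from the mean: 1145.5556
Step 3: Sample variance = 1145.5556 / 8 = 143.1944
Step 4: Standard deviation = sqrt(143.1944) = 11.9664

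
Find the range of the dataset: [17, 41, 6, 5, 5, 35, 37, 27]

36

Step 1: Identify the maximum value: max = 41
Step 2: Identify the minimum value: min = 5
Step 3: Range = max - min = 41 - 5 = 36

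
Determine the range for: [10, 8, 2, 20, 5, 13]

18

Step 1: Identify the maximum value: max = 20
Step 2: Identify the minimum value: min = 2
Step 3: Range = max - min = 20 - 2 = 18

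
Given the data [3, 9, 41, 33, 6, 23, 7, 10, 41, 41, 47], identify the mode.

41

Step 1: Count the frequency of each value:
  3: appears 1 time(s)
  6: appears 1 time(s)
  7: appears 1 time(s)
  9: appears 1 time(s)
  10: appears 1 time(s)
  23: appears 1 time(s)
  33: appears 1 time(s)
  41: appears 3 time(s)
  47: appears 1 time(s)
Step 2: The value 41 appears most frequently (3 times).
Step 3: Mode = 41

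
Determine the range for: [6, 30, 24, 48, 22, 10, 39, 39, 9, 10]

42

Step 1: Identify the maximum value: max = 48
Step 2: Identify the minimum value: min = 6
Step 3: Range = max - min = 48 - 6 = 42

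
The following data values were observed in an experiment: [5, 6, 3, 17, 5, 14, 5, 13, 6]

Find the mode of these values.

5

Step 1: Count the frequency of each value:
  3: appears 1 time(s)
  5: appears 3 time(s)
  6: appears 2 time(s)
  13: appears 1 time(s)
  14: appears 1 time(s)
  17: appears 1 time(s)
Step 2: The value 5 appears most frequently (3 times).
Step 3: Mode = 5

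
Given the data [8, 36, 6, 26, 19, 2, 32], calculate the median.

19

Step 1: Sort the data in ascending order: [2, 6, 8, 19, 26, 32, 36]
Step 2: The number of values is n = 7.
Step 3: Since n is odd, the median is the middle value at position 4: 19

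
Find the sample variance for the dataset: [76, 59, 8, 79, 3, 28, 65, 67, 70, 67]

801.0667

Step 1: Compute the mean: (76 + 59 + 8 + 79 + 3 + 28 + 65 + 67 + 70 + 67) / 10 = 52.2
Step 2: Compute squared deviations from the mean:
  (76 - 52.2)^2 = 566.44
  (59 - 52.2)^2 = 46.24
  (8 - 52.2)^2 = 1953.64
  (79 - 52.2)^2 = 718.24
  (3 - 52.2)^2 = 2420.64
  (28 - 52.2)^2 = 585.64
  (65 - 52.2)^2 = 163.84
  (67 - 52.2)^2 = 219.04
  (70 - 52.2)^2 = 316.84
  (67 - 52.2)^2 = 219.04
Step 3: Sum of squared deviations = 7209.6
Step 4: Sample variance = 7209.6 / 9 = 801.0667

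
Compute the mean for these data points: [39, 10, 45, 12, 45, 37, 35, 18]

30.125

Step 1: Sum all values: 39 + 10 + 45 + 12 + 45 + 37 + 35 + 18 = 241
Step 2: Count the number of values: n = 8
Step 3: Mean = sum / n = 241 / 8 = 30.125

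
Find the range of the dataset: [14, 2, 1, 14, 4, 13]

13

Step 1: Identify the maximum value: max = 14
Step 2: Identify the minimum value: min = 1
Step 3: Range = max - min = 14 - 1 = 13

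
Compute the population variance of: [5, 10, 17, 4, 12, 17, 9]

23.102

Step 1: Compute the mean: (5 + 10 + 17 + 4 + 12 + 17 + 9) / 7 = 10.5714
Step 2: Compute squared deviations from the mean:
  (5 - 10.5714)^2 = 31.0408
  (10 - 10.5714)^2 = 0.3265
  (17 - 10.5714)^2 = 41.3265
  (4 - 10.5714)^2 = 43.1837
  (12 - 10.5714)^2 = 2.0408
  (17 - 10.5714)^2 = 41.3265
  (9 - 10.5714)^2 = 2.4694
Step 3: Sum of squared deviations = 161.7143
Step 4: Population variance = 161.7143 / 7 = 23.102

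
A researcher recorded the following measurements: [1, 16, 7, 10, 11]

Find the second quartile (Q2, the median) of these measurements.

10

Step 1: Sort the data: [1, 7, 10, 11, 16]
Step 2: n = 5
Step 3: Q2 is the median. Since n is odd, it is the middle value at position 3: 10
Step 4: Q2 = 10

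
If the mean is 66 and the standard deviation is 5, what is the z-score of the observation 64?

-0.4

Step 1: Recall the z-score formula: z = (x - mu) / sigma
Step 2: Substitute values: z = (64 - 66) / 5
Step 3: z = -2 / 5 = -0.4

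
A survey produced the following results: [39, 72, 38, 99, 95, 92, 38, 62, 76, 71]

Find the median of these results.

71.5

Step 1: Sort the data in ascending order: [38, 38, 39, 62, 71, 72, 76, 92, 95, 99]
Step 2: The number of values is n = 10.
Step 3: Since n is even, the median is the average of positions 5 and 6:
  Median = (71 + 72) / 2 = 71.5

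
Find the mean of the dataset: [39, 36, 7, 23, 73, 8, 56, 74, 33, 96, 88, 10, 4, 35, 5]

39.1333

Step 1: Sum all values: 39 + 36 + 7 + 23 + 73 + 8 + 56 + 74 + 33 + 96 + 88 + 10 + 4 + 35 + 5 = 587
Step 2: Count the number of values: n = 15
Step 3: Mean = sum / n = 587 / 15 = 39.1333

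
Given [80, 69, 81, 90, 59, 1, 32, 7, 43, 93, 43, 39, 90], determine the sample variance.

974.0769

Step 1: Compute the mean: (80 + 69 + 81 + 90 + 59 + 1 + 32 + 7 + 43 + 93 + 43 + 39 + 90) / 13 = 55.9231
Step 2: Compute squared deviations from the mean:
  (80 - 55.9231)^2 = 579.6982
  (69 - 55.9231)^2 = 171.0059
  (81 - 55.9231)^2 = 628.8521
  (90 - 55.9231)^2 = 1161.2367
  (59 - 55.9231)^2 = 9.4675
  (1 - 55.9231)^2 = 3016.5444
  (32 - 55.9231)^2 = 572.3136
  (7 - 55.9231)^2 = 2393.4675
  (43 - 55.9231)^2 = 167.0059
  (93 - 55.9231)^2 = 1374.6982
  (43 - 55.9231)^2 = 167.0059
  (39 - 55.9231)^2 = 286.3905
  (90 - 55.9231)^2 = 1161.2367
Step 3: Sum of squared deviations = 11688.9231
Step 4: Sample variance = 11688.9231 / 12 = 974.0769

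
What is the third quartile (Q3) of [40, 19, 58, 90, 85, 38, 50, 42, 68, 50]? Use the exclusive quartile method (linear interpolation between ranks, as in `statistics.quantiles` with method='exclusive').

72.25

Step 1: Sort the data: [19, 38, 40, 42, 50, 50, 58, 68, 85, 90]
Step 2: n = 10
Step 3: Using the exclusive quartile method:
  Q1 = 39.5
  Q2 (median) = 50
  Q3 = 72.25
  IQR = Q3 - Q1 = 72.25 - 39.5 = 32.75
Step 4: Q3 = 72.25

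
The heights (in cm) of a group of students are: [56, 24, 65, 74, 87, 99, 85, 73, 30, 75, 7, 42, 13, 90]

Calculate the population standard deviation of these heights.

29.1737

Step 1: Compute the mean: 58.5714
Step 2: Sum of squared deviations from the mean: 11915.4286
Step 3: Population variance = 11915.4286 / 14 = 851.102
Step 4: Standard deviation = sqrt(851.102) = 29.1737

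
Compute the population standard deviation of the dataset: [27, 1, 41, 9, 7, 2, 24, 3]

13.7181

Step 1: Compute the mean: 14.25
Step 2: Sum of squared deviations from the mean: 1505.5
Step 3: Population variance = 1505.5 / 8 = 188.1875
Step 4: Standard deviation = sqrt(188.1875) = 13.7181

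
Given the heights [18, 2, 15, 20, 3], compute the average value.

11.6

Step 1: Sum all values: 18 + 2 + 15 + 20 + 3 = 58
Step 2: Count the number of values: n = 5
Step 3: Mean = sum / n = 58 / 5 = 11.6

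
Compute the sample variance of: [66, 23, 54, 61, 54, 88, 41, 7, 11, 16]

729.4333

Step 1: Compute the mean: (66 + 23 + 54 + 61 + 54 + 88 + 41 + 7 + 11 + 16) / 10 = 42.1
Step 2: Compute squared deviations from the mean:
  (66 - 42.1)^2 = 571.21
  (23 - 42.1)^2 = 364.81
  (54 - 42.1)^2 = 141.61
  (61 - 42.1)^2 = 357.21
  (54 - 42.1)^2 = 141.61
  (88 - 42.1)^2 = 2106.81
  (41 - 42.1)^2 = 1.21
  (7 - 42.1)^2 = 1232.01
  (11 - 42.1)^2 = 967.21
  (16 - 42.1)^2 = 681.21
Step 3: Sum of squared deviations = 6564.9
Step 4: Sample variance = 6564.9 / 9 = 729.4333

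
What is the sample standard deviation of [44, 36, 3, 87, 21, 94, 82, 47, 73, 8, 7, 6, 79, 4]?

34.8694

Step 1: Compute the mean: 42.2143
Step 2: Sum of squared deviations from the mean: 15806.3571
Step 3: Sample variance = 15806.3571 / 13 = 1215.8736
Step 4: Standard deviation = sqrt(1215.8736) = 34.8694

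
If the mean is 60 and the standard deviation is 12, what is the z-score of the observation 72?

1

Step 1: Recall the z-score formula: z = (x - mu) / sigma
Step 2: Substitute values: z = (72 - 60) / 12
Step 3: z = 12 / 12 = 1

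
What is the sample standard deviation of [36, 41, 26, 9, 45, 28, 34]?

11.8844

Step 1: Compute the mean: 31.2857
Step 2: Sum of squared deviations from the mean: 847.4286
Step 3: Sample variance = 847.4286 / 6 = 141.2381
Step 4: Standard deviation = sqrt(141.2381) = 11.8844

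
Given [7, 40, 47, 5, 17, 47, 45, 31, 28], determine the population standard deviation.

15.741

Step 1: Compute the mean: 29.6667
Step 2: Sum of squared deviations from the mean: 2230
Step 3: Population variance = 2230 / 9 = 247.7778
Step 4: Standard deviation = sqrt(247.7778) = 15.741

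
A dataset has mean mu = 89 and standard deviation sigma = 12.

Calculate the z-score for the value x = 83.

-0.5

Step 1: Recall the z-score formula: z = (x - mu) / sigma
Step 2: Substitute values: z = (83 - 89) / 12
Step 3: z = -6 / 12 = -0.5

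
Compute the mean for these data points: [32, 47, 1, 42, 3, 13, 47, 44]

28.625

Step 1: Sum all values: 32 + 47 + 1 + 42 + 3 + 13 + 47 + 44 = 229
Step 2: Count the number of values: n = 8
Step 3: Mean = sum / n = 229 / 8 = 28.625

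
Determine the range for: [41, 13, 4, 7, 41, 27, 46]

42

Step 1: Identify the maximum value: max = 46
Step 2: Identify the minimum value: min = 4
Step 3: Range = max - min = 46 - 4 = 42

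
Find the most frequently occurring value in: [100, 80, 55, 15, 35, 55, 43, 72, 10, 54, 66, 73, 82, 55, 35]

55

Step 1: Count the frequency of each value:
  10: appears 1 time(s)
  15: appears 1 time(s)
  35: appears 2 time(s)
  43: appears 1 time(s)
  54: appears 1 time(s)
  55: appears 3 time(s)
  66: appears 1 time(s)
  72: appears 1 time(s)
  73: appears 1 time(s)
  80: appears 1 time(s)
  82: appears 1 time(s)
  100: appears 1 time(s)
Step 2: The value 55 appears most frequently (3 times).
Step 3: Mode = 55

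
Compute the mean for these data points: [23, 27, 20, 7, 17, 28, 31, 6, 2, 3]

16.4

Step 1: Sum all values: 23 + 27 + 20 + 7 + 17 + 28 + 31 + 6 + 2 + 3 = 164
Step 2: Count the number of values: n = 10
Step 3: Mean = sum / n = 164 / 10 = 16.4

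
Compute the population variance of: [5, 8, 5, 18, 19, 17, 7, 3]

38.1875

Step 1: Compute the mean: (5 + 8 + 5 + 18 + 19 + 17 + 7 + 3) / 8 = 10.25
Step 2: Compute squared deviations from the mean:
  (5 - 10.25)^2 = 27.5625
  (8 - 10.25)^2 = 5.0625
  (5 - 10.25)^2 = 27.5625
  (18 - 10.25)^2 = 60.0625
  (19 - 10.25)^2 = 76.5625
  (17 - 10.25)^2 = 45.5625
  (7 - 10.25)^2 = 10.5625
  (3 - 10.25)^2 = 52.5625
Step 3: Sum of squared deviations = 305.5
Step 4: Population variance = 305.5 / 8 = 38.1875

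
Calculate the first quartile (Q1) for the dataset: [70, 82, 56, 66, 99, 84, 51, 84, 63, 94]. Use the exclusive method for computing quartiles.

61.25

Step 1: Sort the data: [51, 56, 63, 66, 70, 82, 84, 84, 94, 99]
Step 2: n = 10
Step 3: Using the exclusive quartile method:
  Q1 = 61.25
  Q2 (median) = 76
  Q3 = 86.5
  IQR = Q3 - Q1 = 86.5 - 61.25 = 25.25
Step 4: Q1 = 61.25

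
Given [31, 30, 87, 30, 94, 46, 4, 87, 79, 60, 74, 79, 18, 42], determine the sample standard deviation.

29.2827

Step 1: Compute the mean: 54.3571
Step 2: Sum of squared deviations from the mean: 11147.2143
Step 3: Sample variance = 11147.2143 / 13 = 857.478
Step 4: Standard deviation = sqrt(857.478) = 29.2827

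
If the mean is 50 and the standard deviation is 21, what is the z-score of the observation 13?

-1.7619

Step 1: Recall the z-score formula: z = (x - mu) / sigma
Step 2: Substitute values: z = (13 - 50) / 21
Step 3: z = -37 / 21 = -1.7619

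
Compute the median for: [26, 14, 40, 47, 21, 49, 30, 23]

28

Step 1: Sort the data in ascending order: [14, 21, 23, 26, 30, 40, 47, 49]
Step 2: The number of values is n = 8.
Step 3: Since n is even, the median is the average of positions 4 and 5:
  Median = (26 + 30) / 2 = 28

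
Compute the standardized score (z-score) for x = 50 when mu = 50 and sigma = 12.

0

Step 1: Recall the z-score formula: z = (x - mu) / sigma
Step 2: Substitute values: z = (50 - 50) / 12
Step 3: z = 0 / 12 = 0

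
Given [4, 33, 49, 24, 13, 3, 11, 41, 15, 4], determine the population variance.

242.21

Step 1: Compute the mean: (4 + 33 + 49 + 24 + 13 + 3 + 11 + 41 + 15 + 4) / 10 = 19.7
Step 2: Compute squared deviations from the mean:
  (4 - 19.7)^2 = 246.49
  (33 - 19.7)^2 = 176.89
  (49 - 19.7)^2 = 858.49
  (24 - 19.7)^2 = 18.49
  (13 - 19.7)^2 = 44.89
  (3 - 19.7)^2 = 278.89
  (11 - 19.7)^2 = 75.69
  (41 - 19.7)^2 = 453.69
  (15 - 19.7)^2 = 22.09
  (4 - 19.7)^2 = 246.49
Step 3: Sum of squared deviations = 2422.1
Step 4: Population variance = 2422.1 / 10 = 242.21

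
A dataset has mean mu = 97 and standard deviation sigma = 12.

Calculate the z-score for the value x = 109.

1

Step 1: Recall the z-score formula: z = (x - mu) / sigma
Step 2: Substitute values: z = (109 - 97) / 12
Step 3: z = 12 / 12 = 1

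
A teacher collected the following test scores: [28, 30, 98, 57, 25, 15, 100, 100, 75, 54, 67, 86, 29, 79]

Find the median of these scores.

62

Step 1: Sort the data in ascending order: [15, 25, 28, 29, 30, 54, 57, 67, 75, 79, 86, 98, 100, 100]
Step 2: The number of values is n = 14.
Step 3: Since n is even, the median is the average of positions 7 and 8:
  Median = (57 + 67) / 2 = 62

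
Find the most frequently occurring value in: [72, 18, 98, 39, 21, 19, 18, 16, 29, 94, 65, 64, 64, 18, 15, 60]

18

Step 1: Count the frequency of each value:
  15: appears 1 time(s)
  16: appears 1 time(s)
  18: appears 3 time(s)
  19: appears 1 time(s)
  21: appears 1 time(s)
  29: appears 1 time(s)
  39: appears 1 time(s)
  60: appears 1 time(s)
  64: appears 2 time(s)
  65: appears 1 time(s)
  72: appears 1 time(s)
  94: appears 1 time(s)
  98: appears 1 time(s)
Step 2: The value 18 appears most frequently (3 times).
Step 3: Mode = 18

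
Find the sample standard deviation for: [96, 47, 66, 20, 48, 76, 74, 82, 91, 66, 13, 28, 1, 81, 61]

29.4804

Step 1: Compute the mean: 56.6667
Step 2: Sum of squared deviations from the mean: 12167.3333
Step 3: Sample variance = 12167.3333 / 14 = 869.0952
Step 4: Standard deviation = sqrt(869.0952) = 29.4804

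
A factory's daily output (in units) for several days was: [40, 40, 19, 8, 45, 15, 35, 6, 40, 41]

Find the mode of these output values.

40

Step 1: Count the frequency of each value:
  6: appears 1 time(s)
  8: appears 1 time(s)
  15: appears 1 time(s)
  19: appears 1 time(s)
  35: appears 1 time(s)
  40: appears 3 time(s)
  41: appears 1 time(s)
  45: appears 1 time(s)
Step 2: The value 40 appears most frequently (3 times).
Step 3: Mode = 40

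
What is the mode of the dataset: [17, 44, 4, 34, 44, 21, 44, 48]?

44

Step 1: Count the frequency of each value:
  4: appears 1 time(s)
  17: appears 1 time(s)
  21: appears 1 time(s)
  34: appears 1 time(s)
  44: appears 3 time(s)
  48: appears 1 time(s)
Step 2: The value 44 appears most frequently (3 times).
Step 3: Mode = 44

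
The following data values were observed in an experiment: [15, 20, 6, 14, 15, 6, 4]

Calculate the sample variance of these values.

36.619

Step 1: Compute the mean: (15 + 20 + 6 + 14 + 15 + 6 + 4) / 7 = 11.4286
Step 2: Compute squared deviations from the mean:
  (15 - 11.4286)^2 = 12.7551
  (20 - 11.4286)^2 = 73.4694
  (6 - 11.4286)^2 = 29.4694
  (14 - 11.4286)^2 = 6.6122
  (15 - 11.4286)^2 = 12.7551
  (6 - 11.4286)^2 = 29.4694
  (4 - 11.4286)^2 = 55.1837
Step 3: Sum of squared deviations = 219.7143
Step 4: Sample variance = 219.7143 / 6 = 36.619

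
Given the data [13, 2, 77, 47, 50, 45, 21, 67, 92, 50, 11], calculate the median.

47

Step 1: Sort the data in ascending order: [2, 11, 13, 21, 45, 47, 50, 50, 67, 77, 92]
Step 2: The number of values is n = 11.
Step 3: Since n is odd, the median is the middle value at position 6: 47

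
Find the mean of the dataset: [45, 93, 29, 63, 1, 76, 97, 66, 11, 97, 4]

52.9091

Step 1: Sum all values: 45 + 93 + 29 + 63 + 1 + 76 + 97 + 66 + 11 + 97 + 4 = 582
Step 2: Count the number of values: n = 11
Step 3: Mean = sum / n = 582 / 11 = 52.9091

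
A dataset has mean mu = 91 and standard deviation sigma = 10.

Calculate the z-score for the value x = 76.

-1.5

Step 1: Recall the z-score formula: z = (x - mu) / sigma
Step 2: Substitute values: z = (76 - 91) / 10
Step 3: z = -15 / 10 = -1.5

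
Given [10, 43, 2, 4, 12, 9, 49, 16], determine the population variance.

277.8594

Step 1: Compute the mean: (10 + 43 + 2 + 4 + 12 + 9 + 49 + 16) / 8 = 18.125
Step 2: Compute squared deviations from the mean:
  (10 - 18.125)^2 = 66.0156
  (43 - 18.125)^2 = 618.7656
  (2 - 18.125)^2 = 260.0156
  (4 - 18.125)^2 = 199.5156
  (12 - 18.125)^2 = 37.5156
  (9 - 18.125)^2 = 83.2656
  (49 - 18.125)^2 = 953.2656
  (16 - 18.125)^2 = 4.5156
Step 3: Sum of squared deviations = 2222.875
Step 4: Population variance = 2222.875 / 8 = 277.8594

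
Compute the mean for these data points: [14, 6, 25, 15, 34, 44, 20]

22.5714

Step 1: Sum all values: 14 + 6 + 25 + 15 + 34 + 44 + 20 = 158
Step 2: Count the number of values: n = 7
Step 3: Mean = sum / n = 158 / 7 = 22.5714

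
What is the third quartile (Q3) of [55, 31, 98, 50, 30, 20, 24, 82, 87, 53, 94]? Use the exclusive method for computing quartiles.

87

Step 1: Sort the data: [20, 24, 30, 31, 50, 53, 55, 82, 87, 94, 98]
Step 2: n = 11
Step 3: Using the exclusive quartile method:
  Q1 = 30
  Q2 (median) = 53
  Q3 = 87
  IQR = Q3 - Q1 = 87 - 30 = 57
Step 4: Q3 = 87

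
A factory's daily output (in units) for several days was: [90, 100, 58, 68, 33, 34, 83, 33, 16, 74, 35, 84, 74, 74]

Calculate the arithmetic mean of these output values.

61.1429

Step 1: Sum all values: 90 + 100 + 58 + 68 + 33 + 34 + 83 + 33 + 16 + 74 + 35 + 84 + 74 + 74 = 856
Step 2: Count the number of values: n = 14
Step 3: Mean = sum / n = 856 / 14 = 61.1429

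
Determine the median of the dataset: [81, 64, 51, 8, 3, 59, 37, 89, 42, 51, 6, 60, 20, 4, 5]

42

Step 1: Sort the data in ascending order: [3, 4, 5, 6, 8, 20, 37, 42, 51, 51, 59, 60, 64, 81, 89]
Step 2: The number of values is n = 15.
Step 3: Since n is odd, the median is the middle value at position 8: 42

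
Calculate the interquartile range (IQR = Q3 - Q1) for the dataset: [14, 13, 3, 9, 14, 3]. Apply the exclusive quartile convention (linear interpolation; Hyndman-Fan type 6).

11

Step 1: Sort the data: [3, 3, 9, 13, 14, 14]
Step 2: n = 6
Step 3: Using the exclusive quartile method:
  Q1 = 3
  Q2 (median) = 11
  Q3 = 14
  IQR = Q3 - Q1 = 14 - 3 = 11
Step 4: IQR = 11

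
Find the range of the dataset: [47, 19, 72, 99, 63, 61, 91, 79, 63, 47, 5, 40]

94

Step 1: Identify the maximum value: max = 99
Step 2: Identify the minimum value: min = 5
Step 3: Range = max - min = 99 - 5 = 94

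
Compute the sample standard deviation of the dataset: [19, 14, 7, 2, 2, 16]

7.3485

Step 1: Compute the mean: 10
Step 2: Sum of squared deviations from the mean: 270
Step 3: Sample variance = 270 / 5 = 54
Step 4: Standard deviation = sqrt(54) = 7.3485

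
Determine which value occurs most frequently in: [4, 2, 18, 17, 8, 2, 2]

2

Step 1: Count the frequency of each value:
  2: appears 3 time(s)
  4: appears 1 time(s)
  8: appears 1 time(s)
  17: appears 1 time(s)
  18: appears 1 time(s)
Step 2: The value 2 appears most frequently (3 times).
Step 3: Mode = 2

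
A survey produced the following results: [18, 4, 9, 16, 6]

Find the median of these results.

9

Step 1: Sort the data in ascending order: [4, 6, 9, 16, 18]
Step 2: The number of values is n = 5.
Step 3: Since n is odd, the median is the middle value at position 3: 9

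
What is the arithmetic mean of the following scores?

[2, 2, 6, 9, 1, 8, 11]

5.5714

Step 1: Sum all values: 2 + 2 + 6 + 9 + 1 + 8 + 11 = 39
Step 2: Count the number of values: n = 7
Step 3: Mean = sum / n = 39 / 7 = 5.5714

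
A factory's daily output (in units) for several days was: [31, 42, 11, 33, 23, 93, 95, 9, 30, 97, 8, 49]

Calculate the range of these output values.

89

Step 1: Identify the maximum value: max = 97
Step 2: Identify the minimum value: min = 8
Step 3: Range = max - min = 97 - 8 = 89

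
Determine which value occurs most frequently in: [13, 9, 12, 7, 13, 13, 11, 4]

13

Step 1: Count the frequency of each value:
  4: appears 1 time(s)
  7: appears 1 time(s)
  9: appears 1 time(s)
  11: appears 1 time(s)
  12: appears 1 time(s)
  13: appears 3 time(s)
Step 2: The value 13 appears most frequently (3 times).
Step 3: Mode = 13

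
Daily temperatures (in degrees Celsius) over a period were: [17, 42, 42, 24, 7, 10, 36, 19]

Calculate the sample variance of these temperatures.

192.5536

Step 1: Compute the mean: (17 + 42 + 42 + 24 + 7 + 10 + 36 + 19) / 8 = 24.625
Step 2: Compute squared deviations from the mean:
  (17 - 24.625)^2 = 58.1406
  (42 - 24.625)^2 = 301.8906
  (42 - 24.625)^2 = 301.8906
  (24 - 24.625)^2 = 0.3906
  (7 - 24.625)^2 = 310.6406
  (10 - 24.625)^2 = 213.8906
  (36 - 24.625)^2 = 129.3906
  (19 - 24.625)^2 = 31.6406
Step 3: Sum of squared deviations = 1347.875
Step 4: Sample variance = 1347.875 / 7 = 192.5536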